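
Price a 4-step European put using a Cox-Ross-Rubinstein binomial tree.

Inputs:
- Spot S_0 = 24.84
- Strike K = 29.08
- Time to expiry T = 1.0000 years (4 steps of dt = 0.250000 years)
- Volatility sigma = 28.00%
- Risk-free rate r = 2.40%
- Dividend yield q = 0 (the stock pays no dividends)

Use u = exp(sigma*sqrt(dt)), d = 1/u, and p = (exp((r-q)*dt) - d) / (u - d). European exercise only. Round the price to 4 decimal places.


dt = T/N = 0.250000
u = exp(sigma*sqrt(dt)) = 1.150274; d = 1/u = 0.869358
p = (exp((r-q)*dt) - d) / (u - d) = 0.486480
Discount per step: exp(-r*dt) = 0.994018
Stock lattice S(k, i) with i counting down-moves:
  k=0: S(0,0) = 24.8400
  k=1: S(1,0) = 28.5728; S(1,1) = 21.5949
  k=2: S(2,0) = 32.8665; S(2,1) = 24.8400; S(2,2) = 18.7737
  k=3: S(3,0) = 37.8055; S(3,1) = 28.5728; S(3,2) = 21.5949; S(3,3) = 16.3210
  k=4: S(4,0) = 43.4867; S(4,1) = 32.8665; S(4,2) = 24.8400; S(4,3) = 18.7737; S(4,4) = 14.1888
Terminal payoffs V(N, i) = max(K - S_T, 0):
  V(4,0) = 0.000000; V(4,1) = 0.000000; V(4,2) = 4.240000; V(4,3) = 10.306332; V(4,4) = 14.891167
Backward induction: V(k, i) = exp(-r*dt) * [p * V(k+1, i) + (1-p) * V(k+1, i+1)].
  V(3,0) = exp(-r*dt) * [p*0.000000 + (1-p)*0.000000] = 0.000000
  V(3,1) = exp(-r*dt) * [p*0.000000 + (1-p)*4.240000] = 2.164300
  V(3,2) = exp(-r*dt) * [p*4.240000 + (1-p)*10.306332] = 7.311184
  V(3,3) = exp(-r*dt) * [p*10.306332 + (1-p)*14.891167] = 12.584999
  V(2,0) = exp(-r*dt) * [p*0.000000 + (1-p)*2.164300] = 1.104763
  V(2,1) = exp(-r*dt) * [p*2.164300 + (1-p)*7.311184] = 4.778570
  V(2,2) = exp(-r*dt) * [p*7.311184 + (1-p)*12.584999] = 9.959457
  V(1,0) = exp(-r*dt) * [p*1.104763 + (1-p)*4.778570] = 2.973442
  V(1,1) = exp(-r*dt) * [p*4.778570 + (1-p)*9.959457] = 7.394559
  V(0,0) = exp(-r*dt) * [p*2.973442 + (1-p)*7.394559] = 5.212406

Answer: Price = V(0,0) = 5.2124


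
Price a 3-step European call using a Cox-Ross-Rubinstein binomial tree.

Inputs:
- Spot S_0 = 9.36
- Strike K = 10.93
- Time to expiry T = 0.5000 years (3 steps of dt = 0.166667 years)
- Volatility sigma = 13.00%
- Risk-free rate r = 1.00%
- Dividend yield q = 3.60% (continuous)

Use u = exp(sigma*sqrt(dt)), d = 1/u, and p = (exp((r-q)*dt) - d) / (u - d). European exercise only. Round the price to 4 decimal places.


Answer: Price = V(0,0) = 0.0040

Derivation:
dt = T/N = 0.166667
u = exp(sigma*sqrt(dt)) = 1.054506; d = 1/u = 0.948311
p = (exp((r-q)*dt) - d) / (u - d) = 0.446018
Discount per step: exp(-r*dt) = 0.998335
Stock lattice S(k, i) with i counting down-moves:
  k=0: S(0,0) = 9.3600
  k=1: S(1,0) = 9.8702; S(1,1) = 8.8762
  k=2: S(2,0) = 10.4082; S(2,1) = 9.3600; S(2,2) = 8.4174
  k=3: S(3,0) = 10.9755; S(3,1) = 9.8702; S(3,2) = 8.8762; S(3,3) = 7.9823
Terminal payoffs V(N, i) = max(S_T - K, 0):
  V(3,0) = 0.045463; V(3,1) = 0.000000; V(3,2) = 0.000000; V(3,3) = 0.000000
Backward induction: V(k, i) = exp(-r*dt) * [p * V(k+1, i) + (1-p) * V(k+1, i+1)].
  V(2,0) = exp(-r*dt) * [p*0.045463 + (1-p)*0.000000] = 0.020243
  V(2,1) = exp(-r*dt) * [p*0.000000 + (1-p)*0.000000] = 0.000000
  V(2,2) = exp(-r*dt) * [p*0.000000 + (1-p)*0.000000] = 0.000000
  V(1,0) = exp(-r*dt) * [p*0.020243 + (1-p)*0.000000] = 0.009014
  V(1,1) = exp(-r*dt) * [p*0.000000 + (1-p)*0.000000] = 0.000000
  V(0,0) = exp(-r*dt) * [p*0.009014 + (1-p)*0.000000] = 0.004014


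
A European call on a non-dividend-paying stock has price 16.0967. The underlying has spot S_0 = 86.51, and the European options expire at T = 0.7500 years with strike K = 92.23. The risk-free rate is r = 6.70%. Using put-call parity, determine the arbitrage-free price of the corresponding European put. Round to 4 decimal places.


Put-call parity: C - P = S_0 * exp(-qT) - K * exp(-rT).
S_0 * exp(-qT) = 86.5100 * 1.00000000 = 86.51000000
K * exp(-rT) = 92.2300 * 0.95099165 = 87.70995959
P = C - S*exp(-qT) + K*exp(-rT)
P = 16.0967 - 86.51000000 + 87.70995959 = 17.2967

Answer: Put price = 17.2967


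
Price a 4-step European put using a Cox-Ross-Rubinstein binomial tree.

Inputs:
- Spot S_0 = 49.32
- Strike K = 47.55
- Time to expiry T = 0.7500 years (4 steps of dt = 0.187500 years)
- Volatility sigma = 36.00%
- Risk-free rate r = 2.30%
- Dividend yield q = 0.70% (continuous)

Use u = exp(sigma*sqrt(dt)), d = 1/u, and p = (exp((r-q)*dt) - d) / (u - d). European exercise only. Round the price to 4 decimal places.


dt = T/N = 0.187500
u = exp(sigma*sqrt(dt)) = 1.168691; d = 1/u = 0.855658
p = (exp((r-q)*dt) - d) / (u - d) = 0.470706
Discount per step: exp(-r*dt) = 0.995697
Stock lattice S(k, i) with i counting down-moves:
  k=0: S(0,0) = 49.3200
  k=1: S(1,0) = 57.6399; S(1,1) = 42.2011
  k=2: S(2,0) = 67.3632; S(2,1) = 49.3200; S(2,2) = 36.1097
  k=3: S(3,0) = 78.7268; S(3,1) = 57.6399; S(3,2) = 42.2011; S(3,3) = 30.8975
  k=4: S(4,0) = 92.0073; S(4,1) = 67.3632; S(4,2) = 49.3200; S(4,3) = 36.1097; S(4,4) = 26.4377
Terminal payoffs V(N, i) = max(K - S_T, 0):
  V(4,0) = 0.000000; V(4,1) = 0.000000; V(4,2) = 0.000000; V(4,3) = 11.440336; V(4,4) = 21.112290
Backward induction: V(k, i) = exp(-r*dt) * [p * V(k+1, i) + (1-p) * V(k+1, i+1)].
  V(3,0) = exp(-r*dt) * [p*0.000000 + (1-p)*0.000000] = 0.000000
  V(3,1) = exp(-r*dt) * [p*0.000000 + (1-p)*0.000000] = 0.000000
  V(3,2) = exp(-r*dt) * [p*0.000000 + (1-p)*11.440336] = 6.029248
  V(3,3) = exp(-r*dt) * [p*11.440336 + (1-p)*21.112290] = 16.488387
  V(2,0) = exp(-r*dt) * [p*0.000000 + (1-p)*0.000000] = 0.000000
  V(2,1) = exp(-r*dt) * [p*0.000000 + (1-p)*6.029248] = 3.177515
  V(2,2) = exp(-r*dt) * [p*6.029248 + (1-p)*16.488387] = 11.515444
  V(1,0) = exp(-r*dt) * [p*0.000000 + (1-p)*3.177515] = 1.674603
  V(1,1) = exp(-r*dt) * [p*3.177515 + (1-p)*11.515444] = 7.558069
  V(0,0) = exp(-r*dt) * [p*1.674603 + (1-p)*7.558069] = 4.768082

Answer: Price = V(0,0) = 4.7681


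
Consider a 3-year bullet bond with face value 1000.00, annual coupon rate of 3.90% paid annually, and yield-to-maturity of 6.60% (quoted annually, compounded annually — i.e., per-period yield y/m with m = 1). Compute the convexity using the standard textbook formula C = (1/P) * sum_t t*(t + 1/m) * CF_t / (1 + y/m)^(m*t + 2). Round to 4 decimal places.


Answer: Convexity = 10.0182

Derivation:
Coupon per period c = face * coupon_rate / m = 39.000000
Periods per year m = 1; per-period yield y/m = 0.066000
Number of cashflows N = 3
Cashflows (t years, CF_t, discount factor 1/(1+y/m)^(m*t), PV):
  t = 1.0000: CF_t = 39.000000, DF = 0.938086, PV = 36.585366
  t = 2.0000: CF_t = 39.000000, DF = 0.880006, PV = 34.320231
  t = 3.0000: CF_t = 1039.000000, DF = 0.825521, PV = 857.716833
Price P = sum_t PV_t = 928.622430
Convexity numerator sum_t t*(t + 1/m) * CF_t / (1+y/m)^(m*t + 2):
  t = 1.0000: term = 64.390677
  t = 2.0000: term = 181.212035
  t = 3.0000: term = 9057.550626
Convexity = (1/P) * sum = 9303.153338 / 928.622430 = 10.018230


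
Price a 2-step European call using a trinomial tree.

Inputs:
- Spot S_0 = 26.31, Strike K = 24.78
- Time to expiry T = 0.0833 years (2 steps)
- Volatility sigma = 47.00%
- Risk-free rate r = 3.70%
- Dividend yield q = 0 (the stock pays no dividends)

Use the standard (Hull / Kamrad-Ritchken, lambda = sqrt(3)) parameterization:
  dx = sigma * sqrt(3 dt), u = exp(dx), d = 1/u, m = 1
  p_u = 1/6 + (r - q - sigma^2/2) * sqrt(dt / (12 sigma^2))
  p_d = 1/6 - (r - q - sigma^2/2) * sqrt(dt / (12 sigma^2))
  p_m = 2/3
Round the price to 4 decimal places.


Answer: Price = V(0,0) = 2.3720

Derivation:
dt = T/N = 0.041650; dx = sigma*sqrt(3*dt) = 0.166137
u = exp(dx) = 1.180735; d = 1/u = 0.846930
p_u = 0.157460, p_m = 0.666667, p_d = 0.175874
Discount per step: exp(-r*dt) = 0.998460
Stock lattice S(k, j) with j the centered position index:
  k=0: S(0,+0) = 26.3100
  k=1: S(1,-1) = 22.2827; S(1,+0) = 26.3100; S(1,+1) = 31.0651
  k=2: S(2,-2) = 18.8719; S(2,-1) = 22.2827; S(2,+0) = 26.3100; S(2,+1) = 31.0651; S(2,+2) = 36.6797
Terminal payoffs V(N, j) = max(S_T - K, 0):
  V(2,-2) = 0.000000; V(2,-1) = 0.000000; V(2,+0) = 1.530000; V(2,+1) = 6.285129; V(2,+2) = 11.899676
Backward induction: V(k, j) = exp(-r*dt) * [p_u * V(k+1, j+1) + p_m * V(k+1, j) + p_d * V(k+1, j-1)]
  V(1,-1) = exp(-r*dt) * [p_u*1.530000 + p_m*0.000000 + p_d*0.000000] = 0.240543
  V(1,+0) = exp(-r*dt) * [p_u*6.285129 + p_m*1.530000 + p_d*0.000000] = 2.006561
  V(1,+1) = exp(-r*dt) * [p_u*11.899676 + p_m*6.285129 + p_d*1.530000] = 6.323142
  V(0,+0) = exp(-r*dt) * [p_u*6.323142 + p_m*2.006561 + p_d*0.240543] = 2.371995


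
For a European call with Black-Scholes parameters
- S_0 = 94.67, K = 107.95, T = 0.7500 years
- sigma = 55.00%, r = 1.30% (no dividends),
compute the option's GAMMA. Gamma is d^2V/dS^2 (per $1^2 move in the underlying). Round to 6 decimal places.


d1 = -0.0169709421; d2 = -0.4932849141
phi(d1) = 0.3988848343; exp(-qT) = 1.0000000000; exp(-rT) = 0.9902973771
Gamma = exp(-qT) * phi(d1) / (S * sigma * sqrt(T)) = 1.0000000000 * 0.3988848343 / (94.6700 * 0.5500 * 0.8660254038) = 0.008846

Answer: Gamma = 0.008846


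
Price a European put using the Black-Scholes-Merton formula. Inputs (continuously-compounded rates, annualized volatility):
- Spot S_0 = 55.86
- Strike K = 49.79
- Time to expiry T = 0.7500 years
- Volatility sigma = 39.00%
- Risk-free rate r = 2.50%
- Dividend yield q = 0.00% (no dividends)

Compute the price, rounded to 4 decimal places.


Answer: Price = 4.0623

Derivation:
d1 = (ln(S/K) + (r - q + 0.5*sigma^2) * T) / (sigma * sqrt(T)) = 0.56497987
d2 = d1 - sigma * sqrt(T) = 0.22722997
exp(-rT) = 0.98142469; exp(-qT) = 1.00000000
P = K * exp(-rT) * N(-d2) - S_0 * exp(-qT) * N(-d1)
N(-d1) = 0.28604373; N(-d2) = 0.41012246
P = 49.7900 * 0.98142469 * 0.41012246 - 55.8600 * 1.00000000 * 0.28604373 = 4.0623


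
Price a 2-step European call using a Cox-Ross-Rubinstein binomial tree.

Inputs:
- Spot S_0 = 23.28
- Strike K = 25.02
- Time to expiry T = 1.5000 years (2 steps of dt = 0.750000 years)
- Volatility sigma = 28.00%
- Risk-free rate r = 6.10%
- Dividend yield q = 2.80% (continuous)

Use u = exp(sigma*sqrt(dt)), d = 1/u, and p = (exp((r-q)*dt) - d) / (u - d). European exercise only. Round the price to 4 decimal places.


dt = T/N = 0.750000
u = exp(sigma*sqrt(dt)) = 1.274415; d = 1/u = 0.784674
p = (exp((r-q)*dt) - d) / (u - d) = 0.490841
Discount per step: exp(-r*dt) = 0.955281
Stock lattice S(k, i) with i counting down-moves:
  k=0: S(0,0) = 23.2800
  k=1: S(1,0) = 29.6684; S(1,1) = 18.2672
  k=2: S(2,0) = 37.8098; S(2,1) = 23.2800; S(2,2) = 14.3338
Terminal payoffs V(N, i) = max(S_T - K, 0):
  V(2,0) = 12.789820; V(2,1) = 0.000000; V(2,2) = 0.000000
Backward induction: V(k, i) = exp(-r*dt) * [p * V(k+1, i) + (1-p) * V(k+1, i+1)].
  V(1,0) = exp(-r*dt) * [p*12.789820 + (1-p)*0.000000] = 5.997031
  V(1,1) = exp(-r*dt) * [p*0.000000 + (1-p)*0.000000] = 0.000000
  V(0,0) = exp(-r*dt) * [p*5.997031 + (1-p)*0.000000] = 2.811954

Answer: Price = V(0,0) = 2.8120


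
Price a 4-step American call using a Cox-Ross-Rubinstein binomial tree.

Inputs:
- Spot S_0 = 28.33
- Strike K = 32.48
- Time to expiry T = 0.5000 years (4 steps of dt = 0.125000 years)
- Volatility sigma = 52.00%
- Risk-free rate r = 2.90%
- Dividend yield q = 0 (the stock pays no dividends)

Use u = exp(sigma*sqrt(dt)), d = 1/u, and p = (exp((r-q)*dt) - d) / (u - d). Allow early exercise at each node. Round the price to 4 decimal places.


dt = T/N = 0.125000
u = exp(sigma*sqrt(dt)) = 1.201833; d = 1/u = 0.832062
p = (exp((r-q)*dt) - d) / (u - d) = 0.463988
Discount per step: exp(-r*dt) = 0.996382
Stock lattice S(k, i) with i counting down-moves:
  k=0: S(0,0) = 28.3300
  k=1: S(1,0) = 34.0479; S(1,1) = 23.5723
  k=2: S(2,0) = 40.9199; S(2,1) = 28.3300; S(2,2) = 19.6137
  k=3: S(3,0) = 49.1789; S(3,1) = 34.0479; S(3,2) = 23.5723; S(3,3) = 16.3198
  k=4: S(4,0) = 59.1048; S(4,1) = 40.9199; S(4,2) = 28.3300; S(4,3) = 19.6137; S(4,4) = 13.5791
Terminal payoffs V(N, i) = max(S_T - K, 0):
  V(4,0) = 26.624813; V(4,1) = 8.439914; V(4,2) = 0.000000; V(4,3) = 0.000000; V(4,4) = 0.000000
Backward induction: V(k, i) = exp(-r*dt) * [p * V(k+1, i) + (1-p) * V(k+1, i+1)]; then take max(V_cont, immediate exercise) for American.
  V(3,0) = exp(-r*dt) * [p*26.624813 + (1-p)*8.439914] = 16.816424; exercise = 16.698897; V(3,0) = max -> 16.816424
  V(3,1) = exp(-r*dt) * [p*8.439914 + (1-p)*0.000000] = 3.901851; exercise = 1.567925; V(3,1) = max -> 3.901851
  V(3,2) = exp(-r*dt) * [p*0.000000 + (1-p)*0.000000] = 0.000000; exercise = 0.000000; V(3,2) = max -> 0.000000
  V(3,3) = exp(-r*dt) * [p*0.000000 + (1-p)*0.000000] = 0.000000; exercise = 0.000000; V(3,3) = max -> 0.000000
  V(2,0) = exp(-r*dt) * [p*16.816424 + (1-p)*3.901851] = 9.858260; exercise = 8.439914; V(2,0) = max -> 9.858260
  V(2,1) = exp(-r*dt) * [p*3.901851 + (1-p)*0.000000] = 1.803862; exercise = 0.000000; V(2,1) = max -> 1.803862
  V(2,2) = exp(-r*dt) * [p*0.000000 + (1-p)*0.000000] = 0.000000; exercise = 0.000000; V(2,2) = max -> 0.000000
  V(1,0) = exp(-r*dt) * [p*9.858260 + (1-p)*1.803862] = 5.520958; exercise = 1.567925; V(1,0) = max -> 5.520958
  V(1,1) = exp(-r*dt) * [p*1.803862 + (1-p)*0.000000] = 0.833942; exercise = 0.000000; V(1,1) = max -> 0.833942
  V(0,0) = exp(-r*dt) * [p*5.520958 + (1-p)*0.833942] = 2.997776; exercise = 0.000000; V(0,0) = max -> 2.997776

Answer: Price = V(0,0) = 2.9978


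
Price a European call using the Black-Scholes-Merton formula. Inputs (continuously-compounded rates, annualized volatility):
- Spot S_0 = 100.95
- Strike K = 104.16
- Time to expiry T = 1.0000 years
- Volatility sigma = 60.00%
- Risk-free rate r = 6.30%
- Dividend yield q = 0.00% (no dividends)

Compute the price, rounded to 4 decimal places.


d1 = (ln(S/K) + (r - q + 0.5*sigma^2) * T) / (sigma * sqrt(T)) = 0.35282861
d2 = d1 - sigma * sqrt(T) = -0.24717139
exp(-rT) = 0.93894347; exp(-qT) = 1.00000000
C = S_0 * exp(-qT) * N(d1) - K * exp(-rT) * N(d2)
N(d1) = 0.63789153; N(d2) = 0.40238779
C = 100.9500 * 1.00000000 * 0.63789153 - 104.1600 * 0.93894347 * 0.40238779 = 25.0415

Answer: Price = 25.0415


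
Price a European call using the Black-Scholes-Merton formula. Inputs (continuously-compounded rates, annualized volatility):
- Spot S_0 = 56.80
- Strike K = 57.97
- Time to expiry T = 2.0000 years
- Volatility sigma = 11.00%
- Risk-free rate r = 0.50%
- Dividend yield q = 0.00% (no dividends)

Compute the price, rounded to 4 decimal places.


d1 = (ln(S/K) + (r - q + 0.5*sigma^2) * T) / (sigma * sqrt(T)) = 0.01099673
d2 = d1 - sigma * sqrt(T) = -0.14456676
exp(-rT) = 0.99004983; exp(-qT) = 1.00000000
C = S_0 * exp(-qT) * N(d1) - K * exp(-rT) * N(d2)
N(d1) = 0.50438697; N(d2) = 0.44252647
C = 56.8000 * 1.00000000 * 0.50438697 - 57.9700 * 0.99004983 * 0.44252647 = 3.2512

Answer: Price = 3.2512


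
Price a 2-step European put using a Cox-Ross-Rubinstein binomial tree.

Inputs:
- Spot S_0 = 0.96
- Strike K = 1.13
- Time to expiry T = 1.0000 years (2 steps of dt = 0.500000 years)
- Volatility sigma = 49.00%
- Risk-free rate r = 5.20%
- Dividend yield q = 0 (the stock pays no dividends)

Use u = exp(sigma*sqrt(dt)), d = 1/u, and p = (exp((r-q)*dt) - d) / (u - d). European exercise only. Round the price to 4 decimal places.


Answer: Price = V(0,0) = 0.2656

Derivation:
dt = T/N = 0.500000
u = exp(sigma*sqrt(dt)) = 1.414084; d = 1/u = 0.707171
p = (exp((r-q)*dt) - d) / (u - d) = 0.451498
Discount per step: exp(-r*dt) = 0.974335
Stock lattice S(k, i) with i counting down-moves:
  k=0: S(0,0) = 0.9600
  k=1: S(1,0) = 1.3575; S(1,1) = 0.6789
  k=2: S(2,0) = 1.9196; S(2,1) = 0.9600; S(2,2) = 0.4801
Terminal payoffs V(N, i) = max(K - S_T, 0):
  V(2,0) = 0.000000; V(2,1) = 0.170000; V(2,2) = 0.649912
Backward induction: V(k, i) = exp(-r*dt) * [p * V(k+1, i) + (1-p) * V(k+1, i+1)].
  V(1,0) = exp(-r*dt) * [p*0.000000 + (1-p)*0.170000] = 0.090852
  V(1,1) = exp(-r*dt) * [p*0.170000 + (1-p)*0.649912] = 0.422114
  V(0,0) = exp(-r*dt) * [p*0.090852 + (1-p)*0.422114] = 0.265555


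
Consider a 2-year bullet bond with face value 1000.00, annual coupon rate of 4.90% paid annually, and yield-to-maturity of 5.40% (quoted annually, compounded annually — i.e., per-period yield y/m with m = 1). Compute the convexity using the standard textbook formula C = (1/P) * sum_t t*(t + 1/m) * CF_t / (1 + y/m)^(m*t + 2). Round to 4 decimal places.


Answer: Convexity = 5.2320

Derivation:
Coupon per period c = face * coupon_rate / m = 49.000000
Periods per year m = 1; per-period yield y/m = 0.054000
Number of cashflows N = 2
Cashflows (t years, CF_t, discount factor 1/(1+y/m)^(m*t), PV):
  t = 1.0000: CF_t = 49.000000, DF = 0.948767, PV = 46.489564
  t = 2.0000: CF_t = 1049.000000, DF = 0.900158, PV = 944.265813
Price P = sum_t PV_t = 990.755377
Convexity numerator sum_t t*(t + 1/m) * CF_t / (1+y/m)^(m*t + 2):
  t = 1.0000: term = 83.695911
  t = 2.0000: term = 5099.930938
Convexity = (1/P) * sum = 5183.626850 / 990.755377 = 5.231995


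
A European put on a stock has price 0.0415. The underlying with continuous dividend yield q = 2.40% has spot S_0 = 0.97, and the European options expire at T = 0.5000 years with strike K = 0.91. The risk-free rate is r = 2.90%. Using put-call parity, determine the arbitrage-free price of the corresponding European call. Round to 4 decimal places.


Put-call parity: C - P = S_0 * exp(-qT) - K * exp(-rT).
S_0 * exp(-qT) = 0.9700 * 0.98807171 = 0.95842956
K * exp(-rT) = 0.9100 * 0.98560462 = 0.89690020
C = P + S*exp(-qT) - K*exp(-rT)
C = 0.0415 + 0.95842956 - 0.89690020 = 0.1030

Answer: Call price = 0.1030


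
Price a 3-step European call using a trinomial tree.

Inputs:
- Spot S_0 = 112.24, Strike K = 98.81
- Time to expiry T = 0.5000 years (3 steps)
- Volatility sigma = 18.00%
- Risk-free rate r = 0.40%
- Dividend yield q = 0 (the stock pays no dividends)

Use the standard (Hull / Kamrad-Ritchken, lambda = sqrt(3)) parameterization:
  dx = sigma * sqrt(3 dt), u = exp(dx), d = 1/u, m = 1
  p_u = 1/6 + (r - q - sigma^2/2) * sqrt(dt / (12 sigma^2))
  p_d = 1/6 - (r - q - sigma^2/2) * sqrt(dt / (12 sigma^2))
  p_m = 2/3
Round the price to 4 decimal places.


dt = T/N = 0.166667; dx = sigma*sqrt(3*dt) = 0.127279
u = exp(dx) = 1.135734; d = 1/u = 0.880488
p_u = 0.158679, p_m = 0.666667, p_d = 0.174654
Discount per step: exp(-r*dt) = 0.999334
Stock lattice S(k, j) with j the centered position index:
  k=0: S(0,+0) = 112.2400
  k=1: S(1,-1) = 98.8259; S(1,+0) = 112.2400; S(1,+1) = 127.4748
  k=2: S(2,-2) = 87.0150; S(2,-1) = 98.8259; S(2,+0) = 112.2400; S(2,+1) = 127.4748; S(2,+2) = 144.7775
  k=3: S(3,-3) = 76.6157; S(3,-2) = 87.0150; S(3,-1) = 98.8259; S(3,+0) = 112.2400; S(3,+1) = 127.4748; S(3,+2) = 144.7775; S(3,+3) = 164.4287
Terminal payoffs V(N, j) = max(S_T - K, 0):
  V(3,-3) = 0.000000; V(3,-2) = 0.000000; V(3,-1) = 0.015949; V(3,+0) = 13.430000; V(3,+1) = 28.664795; V(3,+2) = 45.967470; V(3,+3) = 65.618709
Backward induction: V(k, j) = exp(-r*dt) * [p_u * V(k+1, j+1) + p_m * V(k+1, j) + p_d * V(k+1, j-1)]
  V(2,-2) = exp(-r*dt) * [p_u*0.015949 + p_m*0.000000 + p_d*0.000000] = 0.002529
  V(2,-1) = exp(-r*dt) * [p_u*13.430000 + p_m*0.015949 + p_d*0.000000] = 2.140264
  V(2,+0) = exp(-r*dt) * [p_u*28.664795 + p_m*13.430000 + p_d*0.015949] = 13.495619
  V(2,+1) = exp(-r*dt) * [p_u*45.967470 + p_m*28.664795 + p_d*13.430000] = 28.730382
  V(2,+2) = exp(-r*dt) * [p_u*65.618709 + p_m*45.967470 + p_d*28.664795] = 46.033022
  V(1,-1) = exp(-r*dt) * [p_u*13.495619 + p_m*2.140264 + p_d*0.002529] = 3.566377
  V(1,+0) = exp(-r*dt) * [p_u*28.730382 + p_m*13.495619 + p_d*2.140264] = 13.920510
  V(1,+1) = exp(-r*dt) * [p_u*46.033022 + p_m*28.730382 + p_d*13.495619] = 28.795926
  V(0,+0) = exp(-r*dt) * [p_u*28.795926 + p_m*13.920510 + p_d*3.566377] = 14.462887

Answer: Price = V(0,0) = 14.4629


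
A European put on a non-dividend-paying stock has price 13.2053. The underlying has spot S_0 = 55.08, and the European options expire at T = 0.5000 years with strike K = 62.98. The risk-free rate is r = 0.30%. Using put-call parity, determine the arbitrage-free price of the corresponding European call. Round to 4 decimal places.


Answer: Call price = 5.3997

Derivation:
Put-call parity: C - P = S_0 * exp(-qT) - K * exp(-rT).
S_0 * exp(-qT) = 55.0800 * 1.00000000 = 55.08000000
K * exp(-rT) = 62.9800 * 0.99850112 = 62.88560082
C = P + S*exp(-qT) - K*exp(-rT)
C = 13.2053 + 55.08000000 - 62.88560082 = 5.3997


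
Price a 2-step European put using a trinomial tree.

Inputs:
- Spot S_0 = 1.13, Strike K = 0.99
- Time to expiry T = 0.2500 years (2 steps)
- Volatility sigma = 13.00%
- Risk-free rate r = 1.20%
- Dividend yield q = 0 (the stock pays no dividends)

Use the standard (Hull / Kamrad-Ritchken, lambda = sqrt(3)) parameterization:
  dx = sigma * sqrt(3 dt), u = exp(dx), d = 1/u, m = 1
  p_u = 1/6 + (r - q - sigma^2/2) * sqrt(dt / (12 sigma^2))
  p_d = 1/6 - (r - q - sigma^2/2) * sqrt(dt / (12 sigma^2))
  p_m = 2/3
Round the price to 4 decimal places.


Answer: Price = V(0,0) = 0.0007

Derivation:
dt = T/N = 0.125000; dx = sigma*sqrt(3*dt) = 0.079608
u = exp(dx) = 1.082863; d = 1/u = 0.923478
p_u = 0.169454, p_m = 0.666667, p_d = 0.163880
Discount per step: exp(-r*dt) = 0.998501
Stock lattice S(k, j) with j the centered position index:
  k=0: S(0,+0) = 1.1300
  k=1: S(1,-1) = 1.0435; S(1,+0) = 1.1300; S(1,+1) = 1.2236
  k=2: S(2,-2) = 0.9637; S(2,-1) = 1.0435; S(2,+0) = 1.1300; S(2,+1) = 1.2236; S(2,+2) = 1.3250
Terminal payoffs V(N, j) = max(K - S_T, 0):
  V(2,-2) = 0.026323; V(2,-1) = 0.000000; V(2,+0) = 0.000000; V(2,+1) = 0.000000; V(2,+2) = 0.000000
Backward induction: V(k, j) = exp(-r*dt) * [p_u * V(k+1, j+1) + p_m * V(k+1, j) + p_d * V(k+1, j-1)]
  V(1,-1) = exp(-r*dt) * [p_u*0.000000 + p_m*0.000000 + p_d*0.026323] = 0.004307
  V(1,+0) = exp(-r*dt) * [p_u*0.000000 + p_m*0.000000 + p_d*0.000000] = 0.000000
  V(1,+1) = exp(-r*dt) * [p_u*0.000000 + p_m*0.000000 + p_d*0.000000] = 0.000000
  V(0,+0) = exp(-r*dt) * [p_u*0.000000 + p_m*0.000000 + p_d*0.004307] = 0.000705


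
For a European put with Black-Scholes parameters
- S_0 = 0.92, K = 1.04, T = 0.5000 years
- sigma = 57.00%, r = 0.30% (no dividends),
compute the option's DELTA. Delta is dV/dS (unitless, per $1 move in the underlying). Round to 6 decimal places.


d1 = -0.0989386837; d2 = -0.5019895490
phi(d1) = 0.3969944553; exp(-qT) = 1.0000000000; exp(-rT) = 0.9985011244
N(-d1) = 0.5394065228
Delta = -exp(-qT) * N(-d1) = -1.0000000000 * 0.5394065228 = -0.539407

Answer: Delta = -0.539407


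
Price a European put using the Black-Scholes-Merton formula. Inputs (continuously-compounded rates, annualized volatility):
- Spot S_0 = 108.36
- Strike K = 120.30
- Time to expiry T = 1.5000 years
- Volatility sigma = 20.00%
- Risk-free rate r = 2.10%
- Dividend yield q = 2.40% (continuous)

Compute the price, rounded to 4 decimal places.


d1 = (ln(S/K) + (r - q + 0.5*sigma^2) * T) / (sigma * sqrt(T)) = -0.32263701
d2 = d1 - sigma * sqrt(T) = -0.56758599
exp(-rT) = 0.96899096; exp(-qT) = 0.96464029
P = K * exp(-rT) * N(-d2) - S_0 * exp(-qT) * N(-d1)
N(-d1) = 0.62651492; N(-d2) = 0.71484194
P = 120.3000 * 0.96899096 * 0.71484194 - 108.3600 * 0.96464029 * 0.62651492 = 17.8402

Answer: Price = 17.8402


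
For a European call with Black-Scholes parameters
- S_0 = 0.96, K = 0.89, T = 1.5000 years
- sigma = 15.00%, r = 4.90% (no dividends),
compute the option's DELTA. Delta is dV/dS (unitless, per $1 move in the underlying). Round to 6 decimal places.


Answer: Delta = 0.817019

Derivation:
d1 = 0.9040621472; d2 = 0.7203504165
phi(d1) = 0.2651120489; exp(-qT) = 1.0000000000; exp(-rT) = 0.9291361458
N(d1) = 0.8170187757
Delta = exp(-qT) * N(d1) = 1.0000000000 * 0.8170187757 = 0.817019


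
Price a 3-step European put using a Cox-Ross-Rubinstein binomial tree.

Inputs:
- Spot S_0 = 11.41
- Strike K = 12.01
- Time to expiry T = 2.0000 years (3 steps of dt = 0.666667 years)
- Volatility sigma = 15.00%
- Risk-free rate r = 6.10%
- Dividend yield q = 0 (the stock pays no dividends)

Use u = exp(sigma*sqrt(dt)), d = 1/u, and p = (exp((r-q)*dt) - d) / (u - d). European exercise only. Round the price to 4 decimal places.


Answer: Price = V(0,0) = 0.5963

Derivation:
dt = T/N = 0.666667
u = exp(sigma*sqrt(dt)) = 1.130290; d = 1/u = 0.884728
p = (exp((r-q)*dt) - d) / (u - d) = 0.638440
Discount per step: exp(-r*dt) = 0.960149
Stock lattice S(k, i) with i counting down-moves:
  k=0: S(0,0) = 11.4100
  k=1: S(1,0) = 12.8966; S(1,1) = 10.0948
  k=2: S(2,0) = 14.5769; S(2,1) = 11.4100; S(2,2) = 8.9311
  k=3: S(3,0) = 16.4761; S(3,1) = 12.8966; S(3,2) = 10.0948; S(3,3) = 7.9016
Terminal payoffs V(N, i) = max(K - S_T, 0):
  V(3,0) = 0.000000; V(3,1) = 0.000000; V(3,2) = 1.915248; V(3,3) = 4.108389
Backward induction: V(k, i) = exp(-r*dt) * [p * V(k+1, i) + (1-p) * V(k+1, i+1)].
  V(2,0) = exp(-r*dt) * [p*0.000000 + (1-p)*0.000000] = 0.000000
  V(2,1) = exp(-r*dt) * [p*0.000000 + (1-p)*1.915248] = 0.664882
  V(2,2) = exp(-r*dt) * [p*1.915248 + (1-p)*4.108389] = 2.600277
  V(1,0) = exp(-r*dt) * [p*0.000000 + (1-p)*0.664882] = 0.230815
  V(1,1) = exp(-r*dt) * [p*0.664882 + (1-p)*2.600277] = 1.310262
  V(0,0) = exp(-r*dt) * [p*0.230815 + (1-p)*1.310262] = 0.596349


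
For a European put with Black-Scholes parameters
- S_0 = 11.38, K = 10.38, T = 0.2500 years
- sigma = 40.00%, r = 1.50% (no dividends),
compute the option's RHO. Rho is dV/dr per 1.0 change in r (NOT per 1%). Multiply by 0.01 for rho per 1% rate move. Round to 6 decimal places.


d1 = 0.5786327548; d2 = 0.3786327548
phi(d1) = 0.3374471189; exp(-qT) = 1.0000000000; exp(-rT) = 0.9962570225
N(-d2) = 0.3524802976
Rho = -K*T*exp(-rT)*N(-d2) = -10.3800 * 0.2500 * 0.9962570225 * 0.3524802976 = -0.911263

Answer: Rho = -0.911263


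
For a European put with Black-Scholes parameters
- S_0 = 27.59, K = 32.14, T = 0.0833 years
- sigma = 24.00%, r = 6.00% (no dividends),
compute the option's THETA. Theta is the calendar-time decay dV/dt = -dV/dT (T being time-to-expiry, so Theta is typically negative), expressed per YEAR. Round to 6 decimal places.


d1 = -2.0969360476; d2 = -2.1662042221
phi(d1) = 0.0442673043; exp(-qT) = 1.0000000000; exp(-rT) = 0.9950144692
Theta = -S*exp(-qT)*phi(d1)*sigma/(2*sqrt(T)) + r*K*exp(-rT)*N(-d2) - q*S*exp(-qT)*N(-d1)
N(-d1) = 0.9820003815; N(-d2) = 0.9848522077; sqrt(T) = 0.2886173938
Term 1 = -27.5900 * 1.0000000000 * 0.0442673043 * 0.2400 / (2 * 0.2886173938) = -0.5078009650
Term 2 = 0.0600 * 32.1400 * 0.9950144692 * 0.9848522077 = 1.8897205321
Term 3 = 0 (no dividend yield, q = 0)
Theta = -0.5078009650 + (1.8897205321) + (0.0000000000) = 1.381920

Answer: Theta = 1.381920


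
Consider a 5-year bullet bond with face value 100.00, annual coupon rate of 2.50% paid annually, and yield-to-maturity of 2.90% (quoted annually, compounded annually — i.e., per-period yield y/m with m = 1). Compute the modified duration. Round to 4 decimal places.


Coupon per period c = face * coupon_rate / m = 2.500000
Periods per year m = 1; per-period yield y/m = 0.029000
Number of cashflows N = 5
Cashflows (t years, CF_t, discount factor 1/(1+y/m)^(m*t), PV):
  t = 1.0000: CF_t = 2.500000, DF = 0.971817, PV = 2.429543
  t = 2.0000: CF_t = 2.500000, DF = 0.944429, PV = 2.361072
  t = 3.0000: CF_t = 2.500000, DF = 0.917812, PV = 2.294531
  t = 4.0000: CF_t = 2.500000, DF = 0.891946, PV = 2.229865
  t = 5.0000: CF_t = 102.500000, DF = 0.866808, PV = 88.847864
Price P = sum_t PV_t = 98.162875
First compute Macaulay numerator sum_t t * PV_t:
  t * PV_t at t = 1.0000: 2.429543
  t * PV_t at t = 2.0000: 4.722144
  t * PV_t at t = 3.0000: 6.883592
  t * PV_t at t = 4.0000: 8.919459
  t * PV_t at t = 5.0000: 444.239320
Macaulay duration D = 467.194059 / 98.162875 = 4.759376
Modified duration = D / (1 + y/m) = 4.759376 / (1 + 0.029000) = 4.625244

Answer: Modified duration = 4.6252


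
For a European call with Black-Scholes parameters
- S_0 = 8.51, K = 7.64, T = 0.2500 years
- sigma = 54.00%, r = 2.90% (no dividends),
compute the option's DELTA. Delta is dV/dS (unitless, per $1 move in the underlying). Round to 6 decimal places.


Answer: Delta = 0.712695

Derivation:
d1 = 0.5612753311; d2 = 0.2912753311
phi(d1) = 0.3408020285; exp(-qT) = 1.0000000000; exp(-rT) = 0.9927762179
N(d1) = 0.7126950721
Delta = exp(-qT) * N(d1) = 1.0000000000 * 0.7126950721 = 0.712695


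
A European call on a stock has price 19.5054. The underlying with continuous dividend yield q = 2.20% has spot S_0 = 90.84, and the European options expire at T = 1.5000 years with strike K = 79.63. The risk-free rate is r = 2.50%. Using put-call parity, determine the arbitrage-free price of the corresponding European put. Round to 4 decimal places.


Put-call parity: C - P = S_0 * exp(-qT) - K * exp(-rT).
S_0 * exp(-qT) = 90.8400 * 0.96753856 = 87.89120275
K * exp(-rT) = 79.6300 * 0.96319442 = 76.69917148
P = C - S*exp(-qT) + K*exp(-rT)
P = 19.5054 - 87.89120275 + 76.69917148 = 8.3134

Answer: Put price = 8.3134


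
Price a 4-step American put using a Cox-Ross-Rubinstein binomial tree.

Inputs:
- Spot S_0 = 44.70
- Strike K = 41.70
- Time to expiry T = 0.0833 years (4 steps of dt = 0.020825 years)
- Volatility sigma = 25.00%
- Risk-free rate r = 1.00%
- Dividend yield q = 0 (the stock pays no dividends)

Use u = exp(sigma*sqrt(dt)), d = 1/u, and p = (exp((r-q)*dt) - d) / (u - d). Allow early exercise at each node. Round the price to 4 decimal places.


dt = T/N = 0.020825
u = exp(sigma*sqrt(dt)) = 1.036736; d = 1/u = 0.964566
p = (exp((r-q)*dt) - d) / (u - d) = 0.493868
Discount per step: exp(-r*dt) = 0.999792
Stock lattice S(k, i) with i counting down-moves:
  k=0: S(0,0) = 44.7000
  k=1: S(1,0) = 46.3421; S(1,1) = 43.1161
  k=2: S(2,0) = 48.0445; S(2,1) = 44.7000; S(2,2) = 41.5883
  k=3: S(3,0) = 49.8095; S(3,1) = 46.3421; S(3,2) = 43.1161; S(3,3) = 40.1147
  k=4: S(4,0) = 51.6393; S(4,1) = 48.0445; S(4,2) = 44.7000; S(4,3) = 41.5883; S(4,4) = 38.6932
Terminal payoffs V(N, i) = max(K - S_T, 0):
  V(4,0) = 0.000000; V(4,1) = 0.000000; V(4,2) = 0.000000; V(4,3) = 0.111689; V(4,4) = 3.006764
Backward induction: V(k, i) = exp(-r*dt) * [p * V(k+1, i) + (1-p) * V(k+1, i+1)]; then take max(V_cont, immediate exercise) for American.
  V(3,0) = exp(-r*dt) * [p*0.000000 + (1-p)*0.000000] = 0.000000; exercise = 0.000000; V(3,0) = max -> 0.000000
  V(3,1) = exp(-r*dt) * [p*0.000000 + (1-p)*0.000000] = 0.000000; exercise = 0.000000; V(3,1) = max -> 0.000000
  V(3,2) = exp(-r*dt) * [p*0.000000 + (1-p)*0.111689] = 0.056517; exercise = 0.000000; V(3,2) = max -> 0.056517
  V(3,3) = exp(-r*dt) * [p*0.111689 + (1-p)*3.006764] = 1.576652; exercise = 1.585335; V(3,3) = max -> 1.585335
  V(2,0) = exp(-r*dt) * [p*0.000000 + (1-p)*0.000000] = 0.000000; exercise = 0.000000; V(2,0) = max -> 0.000000
  V(2,1) = exp(-r*dt) * [p*0.000000 + (1-p)*0.056517] = 0.028599; exercise = 0.000000; V(2,1) = max -> 0.028599
  V(2,2) = exp(-r*dt) * [p*0.056517 + (1-p)*1.585335] = 0.830129; exercise = 0.111689; V(2,2) = max -> 0.830129
  V(1,0) = exp(-r*dt) * [p*0.000000 + (1-p)*0.028599] = 0.014472; exercise = 0.000000; V(1,0) = max -> 0.014472
  V(1,1) = exp(-r*dt) * [p*0.028599 + (1-p)*0.830129] = 0.434189; exercise = 0.000000; V(1,1) = max -> 0.434189
  V(0,0) = exp(-r*dt) * [p*0.014472 + (1-p)*0.434189] = 0.226857; exercise = 0.000000; V(0,0) = max -> 0.226857

Answer: Price = V(0,0) = 0.2269


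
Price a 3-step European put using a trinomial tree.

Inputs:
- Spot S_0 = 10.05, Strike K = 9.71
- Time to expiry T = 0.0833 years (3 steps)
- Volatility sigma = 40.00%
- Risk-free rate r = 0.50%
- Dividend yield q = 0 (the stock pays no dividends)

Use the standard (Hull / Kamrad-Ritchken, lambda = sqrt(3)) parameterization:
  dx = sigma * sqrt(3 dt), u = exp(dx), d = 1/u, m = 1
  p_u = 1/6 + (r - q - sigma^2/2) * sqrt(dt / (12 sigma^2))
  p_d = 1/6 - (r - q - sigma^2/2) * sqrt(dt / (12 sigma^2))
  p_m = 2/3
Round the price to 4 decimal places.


Answer: Price = V(0,0) = 0.3090

Derivation:
dt = T/N = 0.027767; dx = sigma*sqrt(3*dt) = 0.115447
u = exp(dx) = 1.122375; d = 1/u = 0.890968
p_u = 0.157647, p_m = 0.666667, p_d = 0.175686
Discount per step: exp(-r*dt) = 0.999861
Stock lattice S(k, j) with j the centered position index:
  k=0: S(0,+0) = 10.0500
  k=1: S(1,-1) = 8.9542; S(1,+0) = 10.0500; S(1,+1) = 11.2799
  k=2: S(2,-2) = 7.9779; S(2,-1) = 8.9542; S(2,+0) = 10.0500; S(2,+1) = 11.2799; S(2,+2) = 12.6602
  k=3: S(3,-3) = 7.1081; S(3,-2) = 7.9779; S(3,-1) = 8.9542; S(3,+0) = 10.0500; S(3,+1) = 11.2799; S(3,+2) = 12.6602; S(3,+3) = 14.2095
Terminal payoffs V(N, j) = max(K - S_T, 0):
  V(3,-3) = 2.601923; V(3,-2) = 1.732072; V(3,-1) = 0.755773; V(3,+0) = 0.000000; V(3,+1) = 0.000000; V(3,+2) = 0.000000; V(3,+3) = 0.000000
Backward induction: V(k, j) = exp(-r*dt) * [p_u * V(k+1, j+1) + p_m * V(k+1, j) + p_d * V(k+1, j-1)]
  V(2,-2) = exp(-r*dt) * [p_u*0.755773 + p_m*1.732072 + p_d*2.601923] = 1.730741
  V(2,-1) = exp(-r*dt) * [p_u*0.000000 + p_m*0.755773 + p_d*1.732072] = 0.808037
  V(2,+0) = exp(-r*dt) * [p_u*0.000000 + p_m*0.000000 + p_d*0.755773] = 0.132760
  V(2,+1) = exp(-r*dt) * [p_u*0.000000 + p_m*0.000000 + p_d*0.000000] = 0.000000
  V(2,+2) = exp(-r*dt) * [p_u*0.000000 + p_m*0.000000 + p_d*0.000000] = 0.000000
  V(1,-1) = exp(-r*dt) * [p_u*0.132760 + p_m*0.808037 + p_d*1.730741] = 0.863568
  V(1,+0) = exp(-r*dt) * [p_u*0.000000 + p_m*0.132760 + p_d*0.808037] = 0.230436
  V(1,+1) = exp(-r*dt) * [p_u*0.000000 + p_m*0.000000 + p_d*0.132760] = 0.023321
  V(0,+0) = exp(-r*dt) * [p_u*0.023321 + p_m*0.230436 + p_d*0.863568] = 0.308974


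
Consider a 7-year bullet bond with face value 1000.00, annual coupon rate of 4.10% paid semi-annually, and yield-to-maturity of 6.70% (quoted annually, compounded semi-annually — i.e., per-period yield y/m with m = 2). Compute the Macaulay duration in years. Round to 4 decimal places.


Answer: Macaulay duration = 6.0716 years

Derivation:
Coupon per period c = face * coupon_rate / m = 20.500000
Periods per year m = 2; per-period yield y/m = 0.033500
Number of cashflows N = 14
Cashflows (t years, CF_t, discount factor 1/(1+y/m)^(m*t), PV):
  t = 0.5000: CF_t = 20.500000, DF = 0.967586, PV = 19.835510
  t = 1.0000: CF_t = 20.500000, DF = 0.936222, PV = 19.192560
  t = 1.5000: CF_t = 20.500000, DF = 0.905876, PV = 18.570450
  t = 2.0000: CF_t = 20.500000, DF = 0.876512, PV = 17.968505
  t = 2.5000: CF_t = 20.500000, DF = 0.848101, PV = 17.386071
  t = 3.0000: CF_t = 20.500000, DF = 0.820611, PV = 16.822517
  t = 3.5000: CF_t = 20.500000, DF = 0.794011, PV = 16.277230
  t = 4.0000: CF_t = 20.500000, DF = 0.768274, PV = 15.749618
  t = 4.5000: CF_t = 20.500000, DF = 0.743371, PV = 15.239107
  t = 5.0000: CF_t = 20.500000, DF = 0.719275, PV = 14.745145
  t = 5.5000: CF_t = 20.500000, DF = 0.695961, PV = 14.267194
  t = 6.0000: CF_t = 20.500000, DF = 0.673402, PV = 13.804735
  t = 6.5000: CF_t = 20.500000, DF = 0.651574, PV = 13.357267
  t = 7.0000: CF_t = 1020.500000, DF = 0.630454, PV = 643.378103
Price P = sum_t PV_t = 856.594012
Macaulay numerator sum_t t * PV_t:
  t * PV_t at t = 0.5000: 9.917755
  t * PV_t at t = 1.0000: 19.192560
  t * PV_t at t = 1.5000: 27.855674
  t * PV_t at t = 2.0000: 35.937009
  t * PV_t at t = 2.5000: 43.465178
  t * PV_t at t = 3.0000: 50.467551
  t * PV_t at t = 3.5000: 56.970304
  t * PV_t at t = 4.0000: 62.998470
  t * PV_t at t = 4.5000: 68.575984
  t * PV_t at t = 5.0000: 73.725726
  t * PV_t at t = 5.5000: 78.469568
  t * PV_t at t = 6.0000: 82.828413
  t * PV_t at t = 6.5000: 86.822236
  t * PV_t at t = 7.0000: 4503.646718
Macaulay duration D = (sum_t t * PV_t) / P = 5200.873146 / 856.594012 = 6.071573


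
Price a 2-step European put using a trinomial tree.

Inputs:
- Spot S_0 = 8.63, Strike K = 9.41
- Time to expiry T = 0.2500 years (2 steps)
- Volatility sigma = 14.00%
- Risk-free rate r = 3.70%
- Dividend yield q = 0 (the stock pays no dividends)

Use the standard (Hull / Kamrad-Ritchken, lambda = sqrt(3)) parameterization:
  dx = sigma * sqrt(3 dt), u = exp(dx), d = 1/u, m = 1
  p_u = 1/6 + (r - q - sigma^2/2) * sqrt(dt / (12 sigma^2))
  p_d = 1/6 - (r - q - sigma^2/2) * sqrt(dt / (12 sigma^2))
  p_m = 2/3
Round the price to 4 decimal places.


Answer: Price = V(0,0) = 0.7222

Derivation:
dt = T/N = 0.125000; dx = sigma*sqrt(3*dt) = 0.085732
u = exp(dx) = 1.089514; d = 1/u = 0.917840
p_u = 0.186496, p_m = 0.666667, p_d = 0.146837
Discount per step: exp(-r*dt) = 0.995386
Stock lattice S(k, j) with j the centered position index:
  k=0: S(0,+0) = 8.6300
  k=1: S(1,-1) = 7.9210; S(1,+0) = 8.6300; S(1,+1) = 9.4025
  k=2: S(2,-2) = 7.2702; S(2,-1) = 7.9210; S(2,+0) = 8.6300; S(2,+1) = 9.4025; S(2,+2) = 10.2442
Terminal payoffs V(N, j) = max(K - S_T, 0):
  V(2,-2) = 2.139826; V(2,-1) = 1.489040; V(2,+0) = 0.780000; V(2,+1) = 0.007490; V(2,+2) = 0.000000
Backward induction: V(k, j) = exp(-r*dt) * [p_u * V(k+1, j+1) + p_m * V(k+1, j) + p_d * V(k+1, j-1)]
  V(1,-1) = exp(-r*dt) * [p_u*0.780000 + p_m*1.489040 + p_d*2.139826] = 1.445665
  V(1,+0) = exp(-r*dt) * [p_u*0.007490 + p_m*0.780000 + p_d*1.489040] = 0.736629
  V(1,+1) = exp(-r*dt) * [p_u*0.000000 + p_m*0.007490 + p_d*0.780000] = 0.118975
  V(0,+0) = exp(-r*dt) * [p_u*0.118975 + p_m*0.736629 + p_d*1.445665] = 0.722204


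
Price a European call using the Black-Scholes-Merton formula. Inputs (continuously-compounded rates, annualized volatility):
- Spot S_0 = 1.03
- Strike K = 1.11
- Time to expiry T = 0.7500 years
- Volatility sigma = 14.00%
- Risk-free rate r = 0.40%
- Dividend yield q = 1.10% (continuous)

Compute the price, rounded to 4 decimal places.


d1 = (ln(S/K) + (r - q + 0.5*sigma^2) * T) / (sigma * sqrt(T)) = -0.59962950
d2 = d1 - sigma * sqrt(T) = -0.72087306
exp(-rT) = 0.99700450; exp(-qT) = 0.99178394
C = S_0 * exp(-qT) * N(d1) - K * exp(-rT) * N(d2)
N(d1) = 0.27437659; N(d2) = 0.23549381
C = 1.0300 * 0.99178394 * 0.27437659 - 1.1100 * 0.99700450 * 0.23549381 = 0.0197

Answer: Price = 0.0197


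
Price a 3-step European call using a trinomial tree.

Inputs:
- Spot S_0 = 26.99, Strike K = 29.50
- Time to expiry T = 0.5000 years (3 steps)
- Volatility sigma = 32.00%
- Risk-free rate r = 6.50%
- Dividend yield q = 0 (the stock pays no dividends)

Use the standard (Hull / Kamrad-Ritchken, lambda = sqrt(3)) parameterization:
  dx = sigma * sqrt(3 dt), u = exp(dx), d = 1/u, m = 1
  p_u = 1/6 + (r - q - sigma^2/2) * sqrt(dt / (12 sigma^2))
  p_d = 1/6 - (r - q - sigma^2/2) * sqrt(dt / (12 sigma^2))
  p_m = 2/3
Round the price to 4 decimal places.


Answer: Price = V(0,0) = 1.8780

Derivation:
dt = T/N = 0.166667; dx = sigma*sqrt(3*dt) = 0.226274
u = exp(dx) = 1.253919; d = 1/u = 0.797499
p_u = 0.171749, p_m = 0.666667, p_d = 0.161584
Discount per step: exp(-r*dt) = 0.989225
Stock lattice S(k, j) with j the centered position index:
  k=0: S(0,+0) = 26.9900
  k=1: S(1,-1) = 21.5245; S(1,+0) = 26.9900; S(1,+1) = 33.8433
  k=2: S(2,-2) = 17.1658; S(2,-1) = 21.5245; S(2,+0) = 26.9900; S(2,+1) = 33.8433; S(2,+2) = 42.4368
  k=3: S(3,-3) = 13.6897; S(3,-2) = 17.1658; S(3,-1) = 21.5245; S(3,+0) = 26.9900; S(3,+1) = 33.8433; S(3,+2) = 42.4368; S(3,+3) = 53.2123
Terminal payoffs V(N, j) = max(S_T - K, 0):
  V(3,-3) = 0.000000; V(3,-2) = 0.000000; V(3,-1) = 0.000000; V(3,+0) = 0.000000; V(3,+1) = 4.343285; V(3,+2) = 12.936751; V(3,+3) = 23.712266
Backward induction: V(k, j) = exp(-r*dt) * [p_u * V(k+1, j+1) + p_m * V(k+1, j) + p_d * V(k+1, j-1)]
  V(2,-2) = exp(-r*dt) * [p_u*0.000000 + p_m*0.000000 + p_d*0.000000] = 0.000000
  V(2,-1) = exp(-r*dt) * [p_u*0.000000 + p_m*0.000000 + p_d*0.000000] = 0.000000
  V(2,+0) = exp(-r*dt) * [p_u*4.343285 + p_m*0.000000 + p_d*0.000000] = 0.737917
  V(2,+1) = exp(-r*dt) * [p_u*12.936751 + p_m*4.343285 + p_d*0.000000] = 5.062258
  V(2,+2) = exp(-r*dt) * [p_u*23.712266 + p_m*12.936751 + p_d*4.343285] = 13.254495
  V(1,-1) = exp(-r*dt) * [p_u*0.737917 + p_m*0.000000 + p_d*0.000000] = 0.125371
  V(1,+0) = exp(-r*dt) * [p_u*5.062258 + p_m*0.737917 + p_d*0.000000] = 1.346714
  V(1,+1) = exp(-r*dt) * [p_u*13.254495 + p_m*5.062258 + p_d*0.737917] = 5.708344
  V(0,+0) = exp(-r*dt) * [p_u*5.708344 + p_m*1.346714 + p_d*0.125371] = 1.878014


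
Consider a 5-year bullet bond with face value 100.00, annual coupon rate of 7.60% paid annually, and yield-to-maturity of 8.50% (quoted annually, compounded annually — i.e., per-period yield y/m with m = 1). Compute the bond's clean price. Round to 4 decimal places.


Coupon per period c = face * coupon_rate / m = 7.600000
Periods per year m = 1; per-period yield y/m = 0.085000
Number of cashflows N = 5
Cashflows (t years, CF_t, discount factor 1/(1+y/m)^(m*t), PV):
  t = 1.0000: CF_t = 7.600000, DF = 0.921659, PV = 7.004608
  t = 2.0000: CF_t = 7.600000, DF = 0.849455, PV = 6.455860
  t = 3.0000: CF_t = 7.600000, DF = 0.782908, PV = 5.950102
  t = 4.0000: CF_t = 7.600000, DF = 0.721574, PV = 5.483965
  t = 5.0000: CF_t = 107.600000, DF = 0.665045, PV = 71.558888
Price P = sum_t PV_t = 96.453422

Answer: Price = 96.4534
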